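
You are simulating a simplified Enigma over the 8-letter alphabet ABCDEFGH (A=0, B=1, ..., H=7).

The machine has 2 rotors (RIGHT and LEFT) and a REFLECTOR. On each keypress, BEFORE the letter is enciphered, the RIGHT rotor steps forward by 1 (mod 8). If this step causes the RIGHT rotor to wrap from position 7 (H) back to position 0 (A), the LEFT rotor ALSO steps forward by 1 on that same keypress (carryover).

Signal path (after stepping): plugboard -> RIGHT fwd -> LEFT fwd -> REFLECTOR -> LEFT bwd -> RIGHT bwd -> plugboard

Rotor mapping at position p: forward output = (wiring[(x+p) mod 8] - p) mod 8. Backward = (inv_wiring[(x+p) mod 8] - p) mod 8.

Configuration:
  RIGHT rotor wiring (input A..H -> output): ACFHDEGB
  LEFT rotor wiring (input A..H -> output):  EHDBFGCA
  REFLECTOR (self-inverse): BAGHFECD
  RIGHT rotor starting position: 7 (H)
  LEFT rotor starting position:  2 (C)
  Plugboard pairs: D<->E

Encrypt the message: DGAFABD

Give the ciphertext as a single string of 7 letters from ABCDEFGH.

Answer: BAEGEFG

Derivation:
Char 1 ('D'): step: R->0, L->3 (L advanced); D->plug->E->R->D->L->H->refl->D->L'->C->R'->B->plug->B
Char 2 ('G'): step: R->1, L=3; G->plug->G->R->A->L->G->refl->C->L'->B->R'->A->plug->A
Char 3 ('A'): step: R->2, L=3; A->plug->A->R->D->L->H->refl->D->L'->C->R'->D->plug->E
Char 4 ('F'): step: R->3, L=3; F->plug->F->R->F->L->B->refl->A->L'->H->R'->G->plug->G
Char 5 ('A'): step: R->4, L=3; A->plug->A->R->H->L->A->refl->B->L'->F->R'->D->plug->E
Char 6 ('B'): step: R->5, L=3; B->plug->B->R->B->L->C->refl->G->L'->A->R'->F->plug->F
Char 7 ('D'): step: R->6, L=3; D->plug->E->R->H->L->A->refl->B->L'->F->R'->G->plug->G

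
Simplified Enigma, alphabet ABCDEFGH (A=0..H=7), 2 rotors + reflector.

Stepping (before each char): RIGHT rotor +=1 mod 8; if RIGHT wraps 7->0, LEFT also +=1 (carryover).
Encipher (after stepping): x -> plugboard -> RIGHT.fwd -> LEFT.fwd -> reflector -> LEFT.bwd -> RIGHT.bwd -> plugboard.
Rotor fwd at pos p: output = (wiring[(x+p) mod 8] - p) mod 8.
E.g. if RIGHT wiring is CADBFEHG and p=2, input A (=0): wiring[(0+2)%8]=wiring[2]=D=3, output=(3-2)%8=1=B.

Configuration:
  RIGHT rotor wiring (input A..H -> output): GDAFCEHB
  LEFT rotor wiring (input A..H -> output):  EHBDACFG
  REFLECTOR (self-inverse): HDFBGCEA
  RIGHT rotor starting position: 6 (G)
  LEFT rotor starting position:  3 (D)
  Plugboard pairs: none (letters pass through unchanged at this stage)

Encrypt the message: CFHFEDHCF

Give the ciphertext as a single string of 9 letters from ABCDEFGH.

Answer: GGAGFEBAE

Derivation:
Char 1 ('C'): step: R->7, L=3; C->plug->C->R->E->L->D->refl->B->L'->F->R'->G->plug->G
Char 2 ('F'): step: R->0, L->4 (L advanced); F->plug->F->R->E->L->A->refl->H->L'->H->R'->G->plug->G
Char 3 ('H'): step: R->1, L=4; H->plug->H->R->F->L->D->refl->B->L'->C->R'->A->plug->A
Char 4 ('F'): step: R->2, L=4; F->plug->F->R->H->L->H->refl->A->L'->E->R'->G->plug->G
Char 5 ('E'): step: R->3, L=4; E->plug->E->R->G->L->F->refl->C->L'->D->R'->F->plug->F
Char 6 ('D'): step: R->4, L=4; D->plug->D->R->F->L->D->refl->B->L'->C->R'->E->plug->E
Char 7 ('H'): step: R->5, L=4; H->plug->H->R->F->L->D->refl->B->L'->C->R'->B->plug->B
Char 8 ('C'): step: R->6, L=4; C->plug->C->R->A->L->E->refl->G->L'->B->R'->A->plug->A
Char 9 ('F'): step: R->7, L=4; F->plug->F->R->D->L->C->refl->F->L'->G->R'->E->plug->E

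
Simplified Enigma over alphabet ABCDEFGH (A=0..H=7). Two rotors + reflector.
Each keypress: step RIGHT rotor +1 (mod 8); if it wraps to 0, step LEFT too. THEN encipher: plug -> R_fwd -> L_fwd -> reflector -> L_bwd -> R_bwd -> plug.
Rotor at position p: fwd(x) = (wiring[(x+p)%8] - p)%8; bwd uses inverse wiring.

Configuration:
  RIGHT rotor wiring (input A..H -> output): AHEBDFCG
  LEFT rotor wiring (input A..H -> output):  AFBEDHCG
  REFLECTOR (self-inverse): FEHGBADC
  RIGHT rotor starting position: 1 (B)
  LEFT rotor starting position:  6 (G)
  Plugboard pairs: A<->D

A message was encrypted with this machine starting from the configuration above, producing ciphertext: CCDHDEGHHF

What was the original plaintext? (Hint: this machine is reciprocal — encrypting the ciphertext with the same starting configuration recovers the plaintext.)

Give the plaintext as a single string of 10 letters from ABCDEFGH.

Answer: GEGCGHBACH

Derivation:
Char 1 ('C'): step: R->2, L=6; C->plug->C->R->B->L->A->refl->F->L'->G->R'->G->plug->G
Char 2 ('C'): step: R->3, L=6; C->plug->C->R->C->L->C->refl->H->L'->D->R'->E->plug->E
Char 3 ('D'): step: R->4, L=6; D->plug->A->R->H->L->B->refl->E->L'->A->R'->G->plug->G
Char 4 ('H'): step: R->5, L=6; H->plug->H->R->G->L->F->refl->A->L'->B->R'->C->plug->C
Char 5 ('D'): step: R->6, L=6; D->plug->A->R->E->L->D->refl->G->L'->F->R'->G->plug->G
Char 6 ('E'): step: R->7, L=6; E->plug->E->R->C->L->C->refl->H->L'->D->R'->H->plug->H
Char 7 ('G'): step: R->0, L->7 (L advanced); G->plug->G->R->C->L->G->refl->D->L'->H->R'->B->plug->B
Char 8 ('H'): step: R->1, L=7; H->plug->H->R->H->L->D->refl->G->L'->C->R'->D->plug->A
Char 9 ('H'): step: R->2, L=7; H->plug->H->R->F->L->E->refl->B->L'->B->R'->C->plug->C
Char 10 ('F'): step: R->3, L=7; F->plug->F->R->F->L->E->refl->B->L'->B->R'->H->plug->H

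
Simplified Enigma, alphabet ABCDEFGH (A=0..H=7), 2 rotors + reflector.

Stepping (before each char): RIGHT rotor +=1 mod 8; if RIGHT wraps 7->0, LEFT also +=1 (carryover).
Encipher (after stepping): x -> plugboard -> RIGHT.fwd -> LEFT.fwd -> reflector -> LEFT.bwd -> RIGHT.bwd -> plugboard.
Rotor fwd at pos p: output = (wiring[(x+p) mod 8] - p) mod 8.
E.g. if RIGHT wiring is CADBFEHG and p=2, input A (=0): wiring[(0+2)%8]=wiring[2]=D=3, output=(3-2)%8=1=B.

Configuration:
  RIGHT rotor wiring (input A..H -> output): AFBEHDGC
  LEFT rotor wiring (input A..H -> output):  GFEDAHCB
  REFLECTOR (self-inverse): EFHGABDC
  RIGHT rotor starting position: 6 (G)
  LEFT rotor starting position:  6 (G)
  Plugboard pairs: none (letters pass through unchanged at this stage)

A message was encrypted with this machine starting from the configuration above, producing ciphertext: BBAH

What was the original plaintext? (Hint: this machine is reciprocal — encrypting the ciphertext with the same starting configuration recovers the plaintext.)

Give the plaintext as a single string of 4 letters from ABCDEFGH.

Char 1 ('B'): step: R->7, L=6; B->plug->B->R->B->L->D->refl->G->L'->E->R'->G->plug->G
Char 2 ('B'): step: R->0, L->7 (L advanced); B->plug->B->R->F->L->B->refl->F->L'->D->R'->F->plug->F
Char 3 ('A'): step: R->1, L=7; A->plug->A->R->E->L->E->refl->A->L'->G->R'->D->plug->D
Char 4 ('H'): step: R->2, L=7; H->plug->H->R->D->L->F->refl->B->L'->F->R'->C->plug->C

Answer: GFDC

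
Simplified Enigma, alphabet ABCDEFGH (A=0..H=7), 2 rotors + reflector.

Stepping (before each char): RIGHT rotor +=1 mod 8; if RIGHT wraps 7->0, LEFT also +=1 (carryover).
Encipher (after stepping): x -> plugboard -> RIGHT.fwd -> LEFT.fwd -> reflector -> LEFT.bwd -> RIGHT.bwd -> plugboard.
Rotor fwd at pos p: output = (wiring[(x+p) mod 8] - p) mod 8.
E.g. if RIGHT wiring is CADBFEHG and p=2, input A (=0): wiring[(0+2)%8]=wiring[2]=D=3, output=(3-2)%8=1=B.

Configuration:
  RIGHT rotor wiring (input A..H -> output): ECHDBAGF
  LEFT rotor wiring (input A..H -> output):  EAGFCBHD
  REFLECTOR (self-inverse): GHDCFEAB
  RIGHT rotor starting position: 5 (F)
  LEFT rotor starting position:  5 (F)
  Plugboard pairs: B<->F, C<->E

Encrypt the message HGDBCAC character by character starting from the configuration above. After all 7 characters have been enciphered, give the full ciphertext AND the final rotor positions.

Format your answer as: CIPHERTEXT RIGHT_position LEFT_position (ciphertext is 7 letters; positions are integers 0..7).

Answer: ECEDGEA 4 6

Derivation:
Char 1 ('H'): step: R->6, L=5; H->plug->H->R->C->L->G->refl->A->L'->G->R'->C->plug->E
Char 2 ('G'): step: R->7, L=5; G->plug->G->R->B->L->C->refl->D->L'->E->R'->E->plug->C
Char 3 ('D'): step: R->0, L->6 (L advanced); D->plug->D->R->D->L->C->refl->D->L'->H->R'->C->plug->E
Char 4 ('B'): step: R->1, L=6; B->plug->F->R->F->L->H->refl->B->L'->A->R'->D->plug->D
Char 5 ('C'): step: R->2, L=6; C->plug->E->R->E->L->A->refl->G->L'->C->R'->G->plug->G
Char 6 ('A'): step: R->3, L=6; A->plug->A->R->A->L->B->refl->H->L'->F->R'->C->plug->E
Char 7 ('C'): step: R->4, L=6; C->plug->E->R->A->L->B->refl->H->L'->F->R'->A->plug->A
Final: ciphertext=ECEDGEA, RIGHT=4, LEFT=6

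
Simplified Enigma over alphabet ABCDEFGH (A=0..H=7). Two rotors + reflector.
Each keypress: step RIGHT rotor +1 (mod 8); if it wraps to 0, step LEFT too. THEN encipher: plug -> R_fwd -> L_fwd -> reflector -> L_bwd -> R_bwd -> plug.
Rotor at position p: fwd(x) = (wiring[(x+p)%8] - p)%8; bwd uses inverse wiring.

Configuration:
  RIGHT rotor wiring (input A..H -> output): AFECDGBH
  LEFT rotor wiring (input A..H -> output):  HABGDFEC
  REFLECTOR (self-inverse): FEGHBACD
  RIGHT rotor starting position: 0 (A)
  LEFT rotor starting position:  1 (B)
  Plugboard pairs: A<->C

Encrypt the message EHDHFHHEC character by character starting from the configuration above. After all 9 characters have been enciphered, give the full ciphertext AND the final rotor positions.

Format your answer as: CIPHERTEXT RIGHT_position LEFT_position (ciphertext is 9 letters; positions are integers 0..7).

Answer: FEEEDGBCH 1 2

Derivation:
Char 1 ('E'): step: R->1, L=1; E->plug->E->R->F->L->D->refl->H->L'->A->R'->F->plug->F
Char 2 ('H'): step: R->2, L=1; H->plug->H->R->D->L->C->refl->G->L'->H->R'->E->plug->E
Char 3 ('D'): step: R->3, L=1; D->plug->D->R->G->L->B->refl->E->L'->E->R'->E->plug->E
Char 4 ('H'): step: R->4, L=1; H->plug->H->R->G->L->B->refl->E->L'->E->R'->E->plug->E
Char 5 ('F'): step: R->5, L=1; F->plug->F->R->H->L->G->refl->C->L'->D->R'->D->plug->D
Char 6 ('H'): step: R->6, L=1; H->plug->H->R->A->L->H->refl->D->L'->F->R'->G->plug->G
Char 7 ('H'): step: R->7, L=1; H->plug->H->R->C->L->F->refl->A->L'->B->R'->B->plug->B
Char 8 ('E'): step: R->0, L->2 (L advanced); E->plug->E->R->D->L->D->refl->H->L'->A->R'->A->plug->C
Char 9 ('C'): step: R->1, L=2; C->plug->A->R->E->L->C->refl->G->L'->H->R'->H->plug->H
Final: ciphertext=FEEEDGBCH, RIGHT=1, LEFT=2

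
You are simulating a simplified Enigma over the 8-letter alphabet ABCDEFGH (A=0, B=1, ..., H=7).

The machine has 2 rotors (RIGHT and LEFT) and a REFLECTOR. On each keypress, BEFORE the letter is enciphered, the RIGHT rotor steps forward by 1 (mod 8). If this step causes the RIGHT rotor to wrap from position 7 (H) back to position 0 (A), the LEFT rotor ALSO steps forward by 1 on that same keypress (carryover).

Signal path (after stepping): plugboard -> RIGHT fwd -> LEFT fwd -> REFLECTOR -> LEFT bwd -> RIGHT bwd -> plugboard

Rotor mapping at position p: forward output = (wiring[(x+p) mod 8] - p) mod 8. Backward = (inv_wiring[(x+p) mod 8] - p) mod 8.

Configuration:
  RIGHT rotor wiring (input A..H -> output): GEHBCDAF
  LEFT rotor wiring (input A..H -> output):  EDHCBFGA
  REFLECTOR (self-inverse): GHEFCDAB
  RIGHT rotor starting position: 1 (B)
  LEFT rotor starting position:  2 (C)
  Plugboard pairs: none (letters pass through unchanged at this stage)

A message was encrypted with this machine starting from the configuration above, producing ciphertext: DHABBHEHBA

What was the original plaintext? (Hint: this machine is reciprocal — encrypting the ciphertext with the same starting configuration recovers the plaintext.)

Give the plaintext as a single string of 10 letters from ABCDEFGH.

Answer: AACCACCCHG

Derivation:
Char 1 ('D'): step: R->2, L=2; D->plug->D->R->B->L->A->refl->G->L'->F->R'->A->plug->A
Char 2 ('H'): step: R->3, L=2; H->plug->H->R->E->L->E->refl->C->L'->G->R'->A->plug->A
Char 3 ('A'): step: R->4, L=2; A->plug->A->R->G->L->C->refl->E->L'->E->R'->C->plug->C
Char 4 ('B'): step: R->5, L=2; B->plug->B->R->D->L->D->refl->F->L'->A->R'->C->plug->C
Char 5 ('B'): step: R->6, L=2; B->plug->B->R->H->L->B->refl->H->L'->C->R'->A->plug->A
Char 6 ('H'): step: R->7, L=2; H->plug->H->R->B->L->A->refl->G->L'->F->R'->C->plug->C
Char 7 ('E'): step: R->0, L->3 (L advanced); E->plug->E->R->C->L->C->refl->E->L'->H->R'->C->plug->C
Char 8 ('H'): step: R->1, L=3; H->plug->H->R->F->L->B->refl->H->L'->A->R'->C->plug->C
Char 9 ('B'): step: R->2, L=3; B->plug->B->R->H->L->E->refl->C->L'->C->R'->H->plug->H
Char 10 ('A'): step: R->3, L=3; A->plug->A->R->G->L->A->refl->G->L'->B->R'->G->plug->G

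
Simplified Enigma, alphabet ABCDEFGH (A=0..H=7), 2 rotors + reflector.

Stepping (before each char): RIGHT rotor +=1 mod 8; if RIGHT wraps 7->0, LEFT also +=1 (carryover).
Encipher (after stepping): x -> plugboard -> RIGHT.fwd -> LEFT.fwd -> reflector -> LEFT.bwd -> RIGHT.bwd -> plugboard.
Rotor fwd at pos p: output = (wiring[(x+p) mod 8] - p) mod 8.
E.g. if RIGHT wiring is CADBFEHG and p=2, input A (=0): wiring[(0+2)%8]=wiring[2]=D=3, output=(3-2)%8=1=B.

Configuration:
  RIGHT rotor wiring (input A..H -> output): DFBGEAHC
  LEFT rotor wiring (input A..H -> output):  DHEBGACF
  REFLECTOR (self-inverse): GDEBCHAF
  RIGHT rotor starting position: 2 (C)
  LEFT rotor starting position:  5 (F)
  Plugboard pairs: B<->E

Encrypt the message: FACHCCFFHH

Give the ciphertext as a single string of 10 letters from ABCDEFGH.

Answer: BBGBEHAADF

Derivation:
Char 1 ('F'): step: R->3, L=5; F->plug->F->R->A->L->D->refl->B->L'->H->R'->E->plug->B
Char 2 ('A'): step: R->4, L=5; A->plug->A->R->A->L->D->refl->B->L'->H->R'->E->plug->B
Char 3 ('C'): step: R->5, L=5; C->plug->C->R->F->L->H->refl->F->L'->B->R'->G->plug->G
Char 4 ('H'): step: R->6, L=5; H->plug->H->R->C->L->A->refl->G->L'->D->R'->E->plug->B
Char 5 ('C'): step: R->7, L=5; C->plug->C->R->G->L->E->refl->C->L'->E->R'->B->plug->E
Char 6 ('C'): step: R->0, L->6 (L advanced); C->plug->C->R->B->L->H->refl->F->L'->C->R'->H->plug->H
Char 7 ('F'): step: R->1, L=6; F->plug->F->R->G->L->A->refl->G->L'->E->R'->A->plug->A
Char 8 ('F'): step: R->2, L=6; F->plug->F->R->A->L->E->refl->C->L'->H->R'->A->plug->A
Char 9 ('H'): step: R->3, L=6; H->plug->H->R->G->L->A->refl->G->L'->E->R'->D->plug->D
Char 10 ('H'): step: R->4, L=6; H->plug->H->R->C->L->F->refl->H->L'->B->R'->F->plug->F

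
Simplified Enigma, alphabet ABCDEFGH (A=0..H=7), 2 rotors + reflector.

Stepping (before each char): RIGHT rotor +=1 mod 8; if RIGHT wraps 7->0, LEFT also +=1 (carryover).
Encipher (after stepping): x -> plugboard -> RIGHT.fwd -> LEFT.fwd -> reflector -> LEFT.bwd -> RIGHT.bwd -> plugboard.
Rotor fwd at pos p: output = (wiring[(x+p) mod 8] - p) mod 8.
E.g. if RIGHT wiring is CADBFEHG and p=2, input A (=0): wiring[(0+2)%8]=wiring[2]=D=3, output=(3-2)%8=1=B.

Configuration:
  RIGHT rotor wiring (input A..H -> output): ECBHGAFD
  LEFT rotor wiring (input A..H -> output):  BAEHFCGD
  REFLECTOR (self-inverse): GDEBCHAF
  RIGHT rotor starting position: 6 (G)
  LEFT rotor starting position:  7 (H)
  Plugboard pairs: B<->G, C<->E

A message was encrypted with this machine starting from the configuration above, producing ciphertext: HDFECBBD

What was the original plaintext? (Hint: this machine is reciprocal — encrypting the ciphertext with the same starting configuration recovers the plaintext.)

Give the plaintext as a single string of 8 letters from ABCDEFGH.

Answer: DFHCBACC

Derivation:
Char 1 ('H'): step: R->7, L=7; H->plug->H->R->G->L->D->refl->B->L'->C->R'->D->plug->D
Char 2 ('D'): step: R->0, L->0 (L advanced); D->plug->D->R->H->L->D->refl->B->L'->A->R'->F->plug->F
Char 3 ('F'): step: R->1, L=0; F->plug->F->R->E->L->F->refl->H->L'->D->R'->H->plug->H
Char 4 ('E'): step: R->2, L=0; E->plug->C->R->E->L->F->refl->H->L'->D->R'->E->plug->C
Char 5 ('C'): step: R->3, L=0; C->plug->E->R->A->L->B->refl->D->L'->H->R'->G->plug->B
Char 6 ('B'): step: R->4, L=0; B->plug->G->R->F->L->C->refl->E->L'->C->R'->A->plug->A
Char 7 ('B'): step: R->5, L=0; B->plug->G->R->C->L->E->refl->C->L'->F->R'->E->plug->C
Char 8 ('D'): step: R->6, L=0; D->plug->D->R->E->L->F->refl->H->L'->D->R'->E->plug->C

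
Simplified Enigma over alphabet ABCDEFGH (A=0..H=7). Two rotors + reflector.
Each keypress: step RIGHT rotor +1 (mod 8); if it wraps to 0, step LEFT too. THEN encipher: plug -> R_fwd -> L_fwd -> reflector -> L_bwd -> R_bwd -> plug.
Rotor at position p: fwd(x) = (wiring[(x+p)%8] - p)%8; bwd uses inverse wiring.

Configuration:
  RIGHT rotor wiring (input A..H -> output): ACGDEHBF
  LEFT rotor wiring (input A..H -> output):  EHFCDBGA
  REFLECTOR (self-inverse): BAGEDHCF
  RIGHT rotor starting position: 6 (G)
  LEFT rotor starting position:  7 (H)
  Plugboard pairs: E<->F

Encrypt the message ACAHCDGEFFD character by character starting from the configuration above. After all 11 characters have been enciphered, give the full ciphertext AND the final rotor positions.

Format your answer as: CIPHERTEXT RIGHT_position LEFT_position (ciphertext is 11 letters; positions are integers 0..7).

Answer: CDCAAGDBGBE 1 1

Derivation:
Char 1 ('A'): step: R->7, L=7; A->plug->A->R->G->L->C->refl->G->L'->D->R'->C->plug->C
Char 2 ('C'): step: R->0, L->0 (L advanced); C->plug->C->R->G->L->G->refl->C->L'->D->R'->D->plug->D
Char 3 ('A'): step: R->1, L=0; A->plug->A->R->B->L->H->refl->F->L'->C->R'->C->plug->C
Char 4 ('H'): step: R->2, L=0; H->plug->H->R->A->L->E->refl->D->L'->E->R'->A->plug->A
Char 5 ('C'): step: R->3, L=0; C->plug->C->R->E->L->D->refl->E->L'->A->R'->A->plug->A
Char 6 ('D'): step: R->4, L=0; D->plug->D->R->B->L->H->refl->F->L'->C->R'->G->plug->G
Char 7 ('G'): step: R->5, L=0; G->plug->G->R->G->L->G->refl->C->L'->D->R'->D->plug->D
Char 8 ('E'): step: R->6, L=0; E->plug->F->R->F->L->B->refl->A->L'->H->R'->B->plug->B
Char 9 ('F'): step: R->7, L=0; F->plug->E->R->E->L->D->refl->E->L'->A->R'->G->plug->G
Char 10 ('F'): step: R->0, L->1 (L advanced); F->plug->E->R->E->L->A->refl->B->L'->C->R'->B->plug->B
Char 11 ('D'): step: R->1, L=1; D->plug->D->R->D->L->C->refl->G->L'->A->R'->F->plug->E
Final: ciphertext=CDCAAGDBGBE, RIGHT=1, LEFT=1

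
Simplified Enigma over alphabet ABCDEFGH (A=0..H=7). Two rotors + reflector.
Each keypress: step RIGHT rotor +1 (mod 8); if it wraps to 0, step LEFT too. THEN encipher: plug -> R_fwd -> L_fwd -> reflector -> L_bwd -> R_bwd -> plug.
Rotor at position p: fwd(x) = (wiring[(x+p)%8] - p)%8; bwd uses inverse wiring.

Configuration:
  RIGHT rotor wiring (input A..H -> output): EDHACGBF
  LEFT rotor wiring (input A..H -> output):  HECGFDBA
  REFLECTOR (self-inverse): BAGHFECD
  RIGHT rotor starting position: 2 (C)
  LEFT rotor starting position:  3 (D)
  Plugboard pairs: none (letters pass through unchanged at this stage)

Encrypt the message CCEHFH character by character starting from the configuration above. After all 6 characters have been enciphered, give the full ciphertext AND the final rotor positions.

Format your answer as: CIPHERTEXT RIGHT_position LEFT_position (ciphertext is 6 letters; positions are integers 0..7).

Answer: FHFBED 0 4

Derivation:
Char 1 ('C'): step: R->3, L=3; C->plug->C->R->D->L->G->refl->C->L'->B->R'->F->plug->F
Char 2 ('C'): step: R->4, L=3; C->plug->C->R->F->L->E->refl->F->L'->E->R'->H->plug->H
Char 3 ('E'): step: R->5, L=3; E->plug->E->R->G->L->B->refl->A->L'->C->R'->F->plug->F
Char 4 ('H'): step: R->6, L=3; H->plug->H->R->A->L->D->refl->H->L'->H->R'->B->plug->B
Char 5 ('F'): step: R->7, L=3; F->plug->F->R->D->L->G->refl->C->L'->B->R'->E->plug->E
Char 6 ('H'): step: R->0, L->4 (L advanced); H->plug->H->R->F->L->A->refl->B->L'->A->R'->D->plug->D
Final: ciphertext=FHFBED, RIGHT=0, LEFT=4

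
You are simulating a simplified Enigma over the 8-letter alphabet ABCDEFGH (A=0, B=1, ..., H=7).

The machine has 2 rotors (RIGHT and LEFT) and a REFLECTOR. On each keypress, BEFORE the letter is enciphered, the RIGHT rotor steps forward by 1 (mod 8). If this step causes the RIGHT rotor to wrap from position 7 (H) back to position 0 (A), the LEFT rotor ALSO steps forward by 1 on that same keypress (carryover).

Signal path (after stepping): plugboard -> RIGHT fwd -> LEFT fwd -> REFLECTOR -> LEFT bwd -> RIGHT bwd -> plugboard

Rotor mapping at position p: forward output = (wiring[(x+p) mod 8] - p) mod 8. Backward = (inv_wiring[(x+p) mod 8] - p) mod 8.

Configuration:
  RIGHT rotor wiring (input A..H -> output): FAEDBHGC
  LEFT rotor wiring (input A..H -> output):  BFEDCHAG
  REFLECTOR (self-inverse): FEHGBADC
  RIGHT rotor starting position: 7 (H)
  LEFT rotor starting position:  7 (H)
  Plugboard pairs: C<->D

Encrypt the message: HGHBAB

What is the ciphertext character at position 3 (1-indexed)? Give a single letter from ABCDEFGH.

Char 1 ('H'): step: R->0, L->0 (L advanced); H->plug->H->R->C->L->E->refl->B->L'->A->R'->B->plug->B
Char 2 ('G'): step: R->1, L=0; G->plug->G->R->B->L->F->refl->A->L'->G->R'->E->plug->E
Char 3 ('H'): step: R->2, L=0; H->plug->H->R->G->L->A->refl->F->L'->B->R'->B->plug->B

B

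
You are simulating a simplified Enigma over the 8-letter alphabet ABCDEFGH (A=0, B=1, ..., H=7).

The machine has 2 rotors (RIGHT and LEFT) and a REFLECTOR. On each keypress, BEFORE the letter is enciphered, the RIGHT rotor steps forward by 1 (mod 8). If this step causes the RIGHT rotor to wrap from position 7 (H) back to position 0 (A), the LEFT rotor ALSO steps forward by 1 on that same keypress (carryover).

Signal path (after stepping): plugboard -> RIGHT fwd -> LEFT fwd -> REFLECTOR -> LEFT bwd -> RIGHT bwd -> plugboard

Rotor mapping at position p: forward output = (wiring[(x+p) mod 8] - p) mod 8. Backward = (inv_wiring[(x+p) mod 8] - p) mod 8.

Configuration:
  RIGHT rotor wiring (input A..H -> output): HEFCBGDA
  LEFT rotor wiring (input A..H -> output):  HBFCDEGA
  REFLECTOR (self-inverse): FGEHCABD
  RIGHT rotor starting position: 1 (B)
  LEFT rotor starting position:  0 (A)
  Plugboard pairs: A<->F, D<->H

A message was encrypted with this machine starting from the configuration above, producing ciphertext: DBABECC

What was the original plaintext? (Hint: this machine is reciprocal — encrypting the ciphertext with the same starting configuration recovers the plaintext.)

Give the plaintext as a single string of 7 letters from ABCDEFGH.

Char 1 ('D'): step: R->2, L=0; D->plug->H->R->C->L->F->refl->A->L'->H->R'->C->plug->C
Char 2 ('B'): step: R->3, L=0; B->plug->B->R->G->L->G->refl->B->L'->B->R'->G->plug->G
Char 3 ('A'): step: R->4, L=0; A->plug->F->R->A->L->H->refl->D->L'->E->R'->D->plug->H
Char 4 ('B'): step: R->5, L=0; B->plug->B->R->G->L->G->refl->B->L'->B->R'->A->plug->F
Char 5 ('E'): step: R->6, L=0; E->plug->E->R->H->L->A->refl->F->L'->C->R'->B->plug->B
Char 6 ('C'): step: R->7, L=0; C->plug->C->R->F->L->E->refl->C->L'->D->R'->E->plug->E
Char 7 ('C'): step: R->0, L->1 (L advanced); C->plug->C->R->F->L->F->refl->A->L'->A->R'->H->plug->D

Answer: CGHFBED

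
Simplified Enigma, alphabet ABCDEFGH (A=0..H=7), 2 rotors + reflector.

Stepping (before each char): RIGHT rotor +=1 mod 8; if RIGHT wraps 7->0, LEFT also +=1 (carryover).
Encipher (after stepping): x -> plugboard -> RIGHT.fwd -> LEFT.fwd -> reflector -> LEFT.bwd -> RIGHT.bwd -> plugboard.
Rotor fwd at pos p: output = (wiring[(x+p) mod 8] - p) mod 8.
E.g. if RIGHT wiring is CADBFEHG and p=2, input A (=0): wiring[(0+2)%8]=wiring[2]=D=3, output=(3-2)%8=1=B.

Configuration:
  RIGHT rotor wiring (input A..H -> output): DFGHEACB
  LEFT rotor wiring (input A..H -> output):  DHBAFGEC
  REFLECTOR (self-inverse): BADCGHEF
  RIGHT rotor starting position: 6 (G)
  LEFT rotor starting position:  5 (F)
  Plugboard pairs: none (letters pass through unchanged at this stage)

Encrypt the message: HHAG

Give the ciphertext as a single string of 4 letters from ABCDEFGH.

Answer: FFBE

Derivation:
Char 1 ('H'): step: R->7, L=5; H->plug->H->R->D->L->G->refl->E->L'->F->R'->F->plug->F
Char 2 ('H'): step: R->0, L->6 (L advanced); H->plug->H->R->B->L->E->refl->G->L'->A->R'->F->plug->F
Char 3 ('A'): step: R->1, L=6; A->plug->A->R->E->L->D->refl->C->L'->F->R'->B->plug->B
Char 4 ('G'): step: R->2, L=6; G->plug->G->R->B->L->E->refl->G->L'->A->R'->E->plug->E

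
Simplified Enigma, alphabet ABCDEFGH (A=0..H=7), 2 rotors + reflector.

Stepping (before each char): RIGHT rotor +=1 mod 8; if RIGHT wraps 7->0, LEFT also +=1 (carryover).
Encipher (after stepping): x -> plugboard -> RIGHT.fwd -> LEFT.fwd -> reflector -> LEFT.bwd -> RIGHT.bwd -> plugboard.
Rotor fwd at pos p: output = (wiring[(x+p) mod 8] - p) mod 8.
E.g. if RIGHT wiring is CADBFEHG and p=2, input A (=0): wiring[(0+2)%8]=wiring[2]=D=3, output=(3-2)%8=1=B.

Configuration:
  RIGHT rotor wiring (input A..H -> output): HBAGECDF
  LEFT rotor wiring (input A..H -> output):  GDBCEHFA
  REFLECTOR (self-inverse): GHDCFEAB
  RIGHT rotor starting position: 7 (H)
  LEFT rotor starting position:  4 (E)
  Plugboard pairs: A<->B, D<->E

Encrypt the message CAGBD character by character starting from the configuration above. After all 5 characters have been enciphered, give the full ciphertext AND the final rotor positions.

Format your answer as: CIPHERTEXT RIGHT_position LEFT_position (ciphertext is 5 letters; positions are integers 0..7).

Char 1 ('C'): step: R->0, L->5 (L advanced); C->plug->C->R->A->L->C->refl->D->L'->C->R'->F->plug->F
Char 2 ('A'): step: R->1, L=5; A->plug->B->R->H->L->H->refl->B->L'->D->R'->D->plug->E
Char 3 ('G'): step: R->2, L=5; G->plug->G->R->F->L->E->refl->F->L'->G->R'->A->plug->B
Char 4 ('B'): step: R->3, L=5; B->plug->A->R->D->L->B->refl->H->L'->H->R'->C->plug->C
Char 5 ('D'): step: R->4, L=5; D->plug->E->R->D->L->B->refl->H->L'->H->R'->C->plug->C
Final: ciphertext=FEBCC, RIGHT=4, LEFT=5

Answer: FEBCC 4 5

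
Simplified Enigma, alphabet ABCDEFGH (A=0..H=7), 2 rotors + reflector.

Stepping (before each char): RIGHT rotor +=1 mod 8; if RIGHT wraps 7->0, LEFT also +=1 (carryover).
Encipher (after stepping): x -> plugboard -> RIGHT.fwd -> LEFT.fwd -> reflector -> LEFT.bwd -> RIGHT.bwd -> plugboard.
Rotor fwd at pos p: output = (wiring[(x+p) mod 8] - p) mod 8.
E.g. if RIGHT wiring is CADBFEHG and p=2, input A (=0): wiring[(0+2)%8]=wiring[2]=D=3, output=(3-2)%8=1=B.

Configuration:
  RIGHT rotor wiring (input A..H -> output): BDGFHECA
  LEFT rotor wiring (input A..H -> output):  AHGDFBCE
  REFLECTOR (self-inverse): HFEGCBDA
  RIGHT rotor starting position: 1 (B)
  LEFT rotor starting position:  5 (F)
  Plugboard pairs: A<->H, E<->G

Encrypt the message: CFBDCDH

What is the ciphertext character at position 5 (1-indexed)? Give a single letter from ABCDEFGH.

Char 1 ('C'): step: R->2, L=5; C->plug->C->R->F->L->B->refl->F->L'->B->R'->H->plug->A
Char 2 ('F'): step: R->3, L=5; F->plug->F->R->G->L->G->refl->D->L'->D->R'->H->plug->A
Char 3 ('B'): step: R->4, L=5; B->plug->B->R->A->L->E->refl->C->L'->E->R'->D->plug->D
Char 4 ('D'): step: R->5, L=5; D->plug->D->R->E->L->C->refl->E->L'->A->R'->G->plug->E
Char 5 ('C'): step: R->6, L=5; C->plug->C->R->D->L->D->refl->G->L'->G->R'->H->plug->A

A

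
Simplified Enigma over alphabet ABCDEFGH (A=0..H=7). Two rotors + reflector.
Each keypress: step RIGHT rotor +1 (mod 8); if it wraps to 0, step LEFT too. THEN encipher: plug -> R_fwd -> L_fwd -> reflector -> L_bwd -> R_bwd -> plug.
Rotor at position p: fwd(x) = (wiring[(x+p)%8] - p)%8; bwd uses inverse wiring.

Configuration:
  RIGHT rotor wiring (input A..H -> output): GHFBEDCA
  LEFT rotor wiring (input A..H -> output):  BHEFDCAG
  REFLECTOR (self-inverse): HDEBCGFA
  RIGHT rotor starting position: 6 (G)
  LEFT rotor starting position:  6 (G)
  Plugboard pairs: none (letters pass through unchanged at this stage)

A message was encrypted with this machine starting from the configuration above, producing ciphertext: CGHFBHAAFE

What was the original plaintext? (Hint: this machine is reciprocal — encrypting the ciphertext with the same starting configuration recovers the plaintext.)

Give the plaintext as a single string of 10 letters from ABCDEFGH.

Char 1 ('C'): step: R->7, L=6; C->plug->C->R->A->L->C->refl->E->L'->H->R'->B->plug->B
Char 2 ('G'): step: R->0, L->7 (L advanced); G->plug->G->R->C->L->A->refl->H->L'->A->R'->H->plug->H
Char 3 ('H'): step: R->1, L=7; H->plug->H->R->F->L->E->refl->C->L'->B->R'->F->plug->F
Char 4 ('F'): step: R->2, L=7; F->plug->F->R->G->L->D->refl->B->L'->H->R'->B->plug->B
Char 5 ('B'): step: R->3, L=7; B->plug->B->R->B->L->C->refl->E->L'->F->R'->E->plug->E
Char 6 ('H'): step: R->4, L=7; H->plug->H->R->F->L->E->refl->C->L'->B->R'->G->plug->G
Char 7 ('A'): step: R->5, L=7; A->plug->A->R->G->L->D->refl->B->L'->H->R'->H->plug->H
Char 8 ('A'): step: R->6, L=7; A->plug->A->R->E->L->G->refl->F->L'->D->R'->F->plug->F
Char 9 ('F'): step: R->7, L=7; F->plug->F->R->F->L->E->refl->C->L'->B->R'->A->plug->A
Char 10 ('E'): step: R->0, L->0 (L advanced); E->plug->E->R->E->L->D->refl->B->L'->A->R'->H->plug->H

Answer: BHFBEGHFAH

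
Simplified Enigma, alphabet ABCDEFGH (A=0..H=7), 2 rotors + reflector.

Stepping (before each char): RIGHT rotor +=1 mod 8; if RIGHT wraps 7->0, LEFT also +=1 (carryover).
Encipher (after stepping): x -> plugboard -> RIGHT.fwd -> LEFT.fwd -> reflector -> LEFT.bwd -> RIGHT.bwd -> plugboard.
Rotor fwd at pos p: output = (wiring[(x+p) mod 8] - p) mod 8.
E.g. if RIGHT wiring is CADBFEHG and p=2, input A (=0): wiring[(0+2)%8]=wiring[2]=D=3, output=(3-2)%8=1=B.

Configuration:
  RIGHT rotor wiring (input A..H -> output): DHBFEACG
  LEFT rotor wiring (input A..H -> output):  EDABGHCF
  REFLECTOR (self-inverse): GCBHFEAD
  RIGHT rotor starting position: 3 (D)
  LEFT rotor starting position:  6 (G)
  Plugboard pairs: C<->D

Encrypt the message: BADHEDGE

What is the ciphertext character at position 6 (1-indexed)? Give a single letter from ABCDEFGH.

Char 1 ('B'): step: R->4, L=6; B->plug->B->R->E->L->C->refl->B->L'->H->R'->E->plug->E
Char 2 ('A'): step: R->5, L=6; A->plug->A->R->D->L->F->refl->E->L'->A->R'->G->plug->G
Char 3 ('D'): step: R->6, L=6; D->plug->C->R->F->L->D->refl->H->L'->B->R'->D->plug->C
Char 4 ('H'): step: R->7, L=6; H->plug->H->R->D->L->F->refl->E->L'->A->R'->C->plug->D
Char 5 ('E'): step: R->0, L->7 (L advanced); E->plug->E->R->E->L->C->refl->B->L'->D->R'->A->plug->A
Char 6 ('D'): step: R->1, L=7; D->plug->C->R->E->L->C->refl->B->L'->D->R'->D->plug->C

C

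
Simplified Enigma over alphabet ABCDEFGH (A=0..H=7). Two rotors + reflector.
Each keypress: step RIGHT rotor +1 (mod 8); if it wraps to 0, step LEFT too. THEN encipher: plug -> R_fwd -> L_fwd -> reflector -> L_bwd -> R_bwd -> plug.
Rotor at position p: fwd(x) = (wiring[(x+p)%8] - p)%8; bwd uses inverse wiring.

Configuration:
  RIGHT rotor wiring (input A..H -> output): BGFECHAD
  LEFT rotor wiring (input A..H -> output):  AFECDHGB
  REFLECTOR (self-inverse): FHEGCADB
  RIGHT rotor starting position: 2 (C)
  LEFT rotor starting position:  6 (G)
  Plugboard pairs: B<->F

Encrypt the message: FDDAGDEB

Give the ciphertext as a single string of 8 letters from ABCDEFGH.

Char 1 ('F'): step: R->3, L=6; F->plug->B->R->H->L->B->refl->H->L'->D->R'->G->plug->G
Char 2 ('D'): step: R->4, L=6; D->plug->D->R->H->L->B->refl->H->L'->D->R'->B->plug->F
Char 3 ('D'): step: R->5, L=6; D->plug->D->R->E->L->G->refl->D->L'->B->R'->E->plug->E
Char 4 ('A'): step: R->6, L=6; A->plug->A->R->C->L->C->refl->E->L'->F->R'->B->plug->F
Char 5 ('G'): step: R->7, L=6; G->plug->G->R->A->L->A->refl->F->L'->G->R'->D->plug->D
Char 6 ('D'): step: R->0, L->7 (L advanced); D->plug->D->R->E->L->D->refl->G->L'->C->R'->E->plug->E
Char 7 ('E'): step: R->1, L=7; E->plug->E->R->G->L->A->refl->F->L'->D->R'->C->plug->C
Char 8 ('B'): step: R->2, L=7; B->plug->F->R->B->L->B->refl->H->L'->H->R'->G->plug->G

Answer: GFEFDECG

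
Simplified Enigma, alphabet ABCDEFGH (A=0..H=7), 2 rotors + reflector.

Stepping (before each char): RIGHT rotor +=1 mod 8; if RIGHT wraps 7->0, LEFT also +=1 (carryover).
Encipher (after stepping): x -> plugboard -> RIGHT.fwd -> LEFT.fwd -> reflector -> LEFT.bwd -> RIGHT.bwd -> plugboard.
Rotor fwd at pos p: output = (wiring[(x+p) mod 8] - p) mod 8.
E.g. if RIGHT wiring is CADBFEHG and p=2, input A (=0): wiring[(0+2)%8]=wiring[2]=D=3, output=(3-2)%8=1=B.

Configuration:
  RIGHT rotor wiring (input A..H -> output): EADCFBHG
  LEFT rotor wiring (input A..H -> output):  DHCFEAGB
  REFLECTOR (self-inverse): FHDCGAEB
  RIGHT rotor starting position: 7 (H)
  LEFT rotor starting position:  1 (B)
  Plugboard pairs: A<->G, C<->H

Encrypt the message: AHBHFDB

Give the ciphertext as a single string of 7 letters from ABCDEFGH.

Char 1 ('A'): step: R->0, L->2 (L advanced); A->plug->G->R->H->L->F->refl->A->L'->A->R'->B->plug->B
Char 2 ('H'): step: R->1, L=2; H->plug->C->R->B->L->D->refl->C->L'->C->R'->B->plug->B
Char 3 ('B'): step: R->2, L=2; B->plug->B->R->A->L->A->refl->F->L'->H->R'->D->plug->D
Char 4 ('H'): step: R->3, L=2; H->plug->C->R->G->L->B->refl->H->L'->F->R'->G->plug->A
Char 5 ('F'): step: R->4, L=2; F->plug->F->R->E->L->E->refl->G->L'->D->R'->C->plug->H
Char 6 ('D'): step: R->5, L=2; D->plug->D->R->H->L->F->refl->A->L'->A->R'->H->plug->C
Char 7 ('B'): step: R->6, L=2; B->plug->B->R->A->L->A->refl->F->L'->H->R'->G->plug->A

Answer: BBDAHCA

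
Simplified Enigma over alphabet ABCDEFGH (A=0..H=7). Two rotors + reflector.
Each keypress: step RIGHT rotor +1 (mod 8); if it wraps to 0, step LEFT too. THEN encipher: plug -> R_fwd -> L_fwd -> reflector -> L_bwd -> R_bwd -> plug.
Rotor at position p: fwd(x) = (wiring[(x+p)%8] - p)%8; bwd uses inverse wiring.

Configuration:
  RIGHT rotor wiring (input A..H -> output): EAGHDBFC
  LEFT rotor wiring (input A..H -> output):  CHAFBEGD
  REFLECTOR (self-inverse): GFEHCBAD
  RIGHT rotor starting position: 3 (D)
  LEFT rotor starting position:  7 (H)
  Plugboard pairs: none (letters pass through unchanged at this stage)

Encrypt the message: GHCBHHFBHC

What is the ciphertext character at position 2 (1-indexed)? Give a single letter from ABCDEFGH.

Char 1 ('G'): step: R->4, L=7; G->plug->G->R->C->L->A->refl->G->L'->E->R'->F->plug->F
Char 2 ('H'): step: R->5, L=7; H->plug->H->R->G->L->F->refl->B->L'->D->R'->E->plug->E

E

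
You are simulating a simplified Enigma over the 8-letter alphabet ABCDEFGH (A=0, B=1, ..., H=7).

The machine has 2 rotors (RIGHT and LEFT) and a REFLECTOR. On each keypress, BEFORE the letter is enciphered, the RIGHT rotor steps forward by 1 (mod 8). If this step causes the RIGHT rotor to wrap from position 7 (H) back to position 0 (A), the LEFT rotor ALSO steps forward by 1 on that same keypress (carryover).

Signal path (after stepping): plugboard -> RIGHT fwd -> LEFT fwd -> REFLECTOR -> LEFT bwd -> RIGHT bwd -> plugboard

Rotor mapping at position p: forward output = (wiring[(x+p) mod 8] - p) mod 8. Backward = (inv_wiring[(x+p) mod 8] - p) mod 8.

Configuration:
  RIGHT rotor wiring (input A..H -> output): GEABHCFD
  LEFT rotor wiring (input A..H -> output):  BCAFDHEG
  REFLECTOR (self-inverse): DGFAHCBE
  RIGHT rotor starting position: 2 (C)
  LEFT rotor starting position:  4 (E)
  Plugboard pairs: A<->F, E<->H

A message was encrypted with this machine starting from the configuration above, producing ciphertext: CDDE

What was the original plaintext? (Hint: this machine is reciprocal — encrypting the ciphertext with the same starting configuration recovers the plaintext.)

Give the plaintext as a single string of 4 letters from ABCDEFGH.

Char 1 ('C'): step: R->3, L=4; C->plug->C->R->H->L->B->refl->G->L'->F->R'->H->plug->E
Char 2 ('D'): step: R->4, L=4; D->plug->D->R->H->L->B->refl->G->L'->F->R'->H->plug->E
Char 3 ('D'): step: R->5, L=4; D->plug->D->R->B->L->D->refl->A->L'->C->R'->H->plug->E
Char 4 ('E'): step: R->6, L=4; E->plug->H->R->E->L->F->refl->C->L'->D->R'->F->plug->A

Answer: EEEA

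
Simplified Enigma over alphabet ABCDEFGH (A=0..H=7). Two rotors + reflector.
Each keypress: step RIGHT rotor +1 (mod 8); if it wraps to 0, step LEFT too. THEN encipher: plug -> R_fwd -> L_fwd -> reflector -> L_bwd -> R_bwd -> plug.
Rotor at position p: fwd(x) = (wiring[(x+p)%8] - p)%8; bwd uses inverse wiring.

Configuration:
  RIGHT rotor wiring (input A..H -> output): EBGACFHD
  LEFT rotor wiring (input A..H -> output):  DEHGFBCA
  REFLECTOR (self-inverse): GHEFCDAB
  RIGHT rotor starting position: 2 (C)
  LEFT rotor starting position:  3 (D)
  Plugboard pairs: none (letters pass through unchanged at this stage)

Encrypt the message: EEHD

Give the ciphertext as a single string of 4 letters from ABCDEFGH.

Answer: DHBC

Derivation:
Char 1 ('E'): step: R->3, L=3; E->plug->E->R->A->L->D->refl->F->L'->E->R'->D->plug->D
Char 2 ('E'): step: R->4, L=3; E->plug->E->R->A->L->D->refl->F->L'->E->R'->H->plug->H
Char 3 ('H'): step: R->5, L=3; H->plug->H->R->F->L->A->refl->G->L'->C->R'->B->plug->B
Char 4 ('D'): step: R->6, L=3; D->plug->D->R->D->L->H->refl->B->L'->G->R'->C->plug->C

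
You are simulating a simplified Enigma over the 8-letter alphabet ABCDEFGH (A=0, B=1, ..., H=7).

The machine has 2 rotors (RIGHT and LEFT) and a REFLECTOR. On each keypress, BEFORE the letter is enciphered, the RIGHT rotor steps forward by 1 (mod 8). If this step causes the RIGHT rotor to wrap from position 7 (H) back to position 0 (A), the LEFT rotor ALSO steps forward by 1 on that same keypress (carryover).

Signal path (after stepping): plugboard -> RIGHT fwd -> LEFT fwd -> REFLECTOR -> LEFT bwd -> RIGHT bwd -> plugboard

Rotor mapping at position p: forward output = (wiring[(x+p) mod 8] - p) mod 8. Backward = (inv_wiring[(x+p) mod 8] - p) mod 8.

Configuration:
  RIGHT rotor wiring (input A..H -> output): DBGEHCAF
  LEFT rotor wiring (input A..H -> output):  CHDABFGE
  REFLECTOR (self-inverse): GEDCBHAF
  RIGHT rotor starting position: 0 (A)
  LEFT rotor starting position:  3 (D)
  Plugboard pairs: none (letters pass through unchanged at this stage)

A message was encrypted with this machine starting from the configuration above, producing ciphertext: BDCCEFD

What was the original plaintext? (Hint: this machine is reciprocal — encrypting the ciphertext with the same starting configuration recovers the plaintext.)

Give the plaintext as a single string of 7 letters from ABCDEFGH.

Answer: ACABDHH

Derivation:
Char 1 ('B'): step: R->1, L=3; B->plug->B->R->F->L->H->refl->F->L'->A->R'->A->plug->A
Char 2 ('D'): step: R->2, L=3; D->plug->D->R->A->L->F->refl->H->L'->F->R'->C->plug->C
Char 3 ('C'): step: R->3, L=3; C->plug->C->R->H->L->A->refl->G->L'->B->R'->A->plug->A
Char 4 ('C'): step: R->4, L=3; C->plug->C->R->E->L->B->refl->E->L'->G->R'->B->plug->B
Char 5 ('E'): step: R->5, L=3; E->plug->E->R->E->L->B->refl->E->L'->G->R'->D->plug->D
Char 6 ('F'): step: R->6, L=3; F->plug->F->R->G->L->E->refl->B->L'->E->R'->H->plug->H
Char 7 ('D'): step: R->7, L=3; D->plug->D->R->H->L->A->refl->G->L'->B->R'->H->plug->H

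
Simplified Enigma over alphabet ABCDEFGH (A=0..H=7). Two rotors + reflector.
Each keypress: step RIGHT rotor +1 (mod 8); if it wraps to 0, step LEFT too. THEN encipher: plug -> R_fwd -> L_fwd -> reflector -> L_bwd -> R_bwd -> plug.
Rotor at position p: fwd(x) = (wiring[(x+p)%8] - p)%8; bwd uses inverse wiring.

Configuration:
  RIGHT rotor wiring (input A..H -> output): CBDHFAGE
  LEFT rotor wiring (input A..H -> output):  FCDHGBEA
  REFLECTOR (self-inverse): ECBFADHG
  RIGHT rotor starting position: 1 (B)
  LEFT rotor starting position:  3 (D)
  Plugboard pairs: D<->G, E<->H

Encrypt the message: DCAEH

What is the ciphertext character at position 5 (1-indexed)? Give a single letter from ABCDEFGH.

Char 1 ('D'): step: R->2, L=3; D->plug->G->R->A->L->E->refl->A->L'->H->R'->H->plug->E
Char 2 ('C'): step: R->3, L=3; C->plug->C->R->F->L->C->refl->B->L'->D->R'->D->plug->G
Char 3 ('A'): step: R->4, L=3; A->plug->A->R->B->L->D->refl->F->L'->E->R'->B->plug->B
Char 4 ('E'): step: R->5, L=3; E->plug->H->R->A->L->E->refl->A->L'->H->R'->C->plug->C
Char 5 ('H'): step: R->6, L=3; H->plug->E->R->F->L->C->refl->B->L'->D->R'->D->plug->G

G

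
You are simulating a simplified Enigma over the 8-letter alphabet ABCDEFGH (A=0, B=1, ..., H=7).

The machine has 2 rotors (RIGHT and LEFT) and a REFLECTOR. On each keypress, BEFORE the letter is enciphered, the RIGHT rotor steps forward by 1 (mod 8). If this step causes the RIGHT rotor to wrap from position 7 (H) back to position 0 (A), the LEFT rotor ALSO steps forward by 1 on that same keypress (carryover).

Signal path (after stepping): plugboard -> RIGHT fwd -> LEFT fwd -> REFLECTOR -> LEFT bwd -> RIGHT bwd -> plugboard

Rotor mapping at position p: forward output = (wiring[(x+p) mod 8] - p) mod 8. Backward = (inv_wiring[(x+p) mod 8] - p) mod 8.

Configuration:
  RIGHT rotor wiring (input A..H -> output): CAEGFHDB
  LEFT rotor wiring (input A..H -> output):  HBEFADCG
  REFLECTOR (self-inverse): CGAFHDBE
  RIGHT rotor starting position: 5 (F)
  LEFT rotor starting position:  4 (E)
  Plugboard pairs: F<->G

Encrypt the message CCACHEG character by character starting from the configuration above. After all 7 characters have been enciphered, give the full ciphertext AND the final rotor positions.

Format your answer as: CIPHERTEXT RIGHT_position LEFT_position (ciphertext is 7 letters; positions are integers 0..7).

Answer: AFBDCAD 4 5

Derivation:
Char 1 ('C'): step: R->6, L=4; C->plug->C->R->E->L->D->refl->F->L'->F->R'->A->plug->A
Char 2 ('C'): step: R->7, L=4; C->plug->C->R->B->L->H->refl->E->L'->A->R'->G->plug->F
Char 3 ('A'): step: R->0, L->5 (L advanced); A->plug->A->R->C->L->B->refl->G->L'->A->R'->B->plug->B
Char 4 ('C'): step: R->1, L=5; C->plug->C->R->F->L->H->refl->E->L'->E->R'->D->plug->D
Char 5 ('H'): step: R->2, L=5; H->plug->H->R->G->L->A->refl->C->L'->D->R'->C->plug->C
Char 6 ('E'): step: R->3, L=5; E->plug->E->R->G->L->A->refl->C->L'->D->R'->A->plug->A
Char 7 ('G'): step: R->4, L=5; G->plug->F->R->E->L->E->refl->H->L'->F->R'->D->plug->D
Final: ciphertext=AFBDCAD, RIGHT=4, LEFT=5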